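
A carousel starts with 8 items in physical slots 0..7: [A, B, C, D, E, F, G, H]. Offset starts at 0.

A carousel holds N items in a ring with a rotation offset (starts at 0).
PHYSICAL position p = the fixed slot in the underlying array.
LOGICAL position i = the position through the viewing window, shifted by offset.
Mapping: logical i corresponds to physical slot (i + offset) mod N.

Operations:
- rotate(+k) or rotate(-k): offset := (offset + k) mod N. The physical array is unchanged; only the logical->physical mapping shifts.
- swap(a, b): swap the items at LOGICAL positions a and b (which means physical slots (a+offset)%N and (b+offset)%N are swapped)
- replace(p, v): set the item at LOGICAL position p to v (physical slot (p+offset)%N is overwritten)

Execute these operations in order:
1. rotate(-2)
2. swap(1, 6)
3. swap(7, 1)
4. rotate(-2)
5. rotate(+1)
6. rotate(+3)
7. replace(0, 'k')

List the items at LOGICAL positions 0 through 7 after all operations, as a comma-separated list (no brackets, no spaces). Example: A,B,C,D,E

Answer: k,B,C,D,H,E,G,F

Derivation:
After op 1 (rotate(-2)): offset=6, physical=[A,B,C,D,E,F,G,H], logical=[G,H,A,B,C,D,E,F]
After op 2 (swap(1, 6)): offset=6, physical=[A,B,C,D,H,F,G,E], logical=[G,E,A,B,C,D,H,F]
After op 3 (swap(7, 1)): offset=6, physical=[A,B,C,D,H,E,G,F], logical=[G,F,A,B,C,D,H,E]
After op 4 (rotate(-2)): offset=4, physical=[A,B,C,D,H,E,G,F], logical=[H,E,G,F,A,B,C,D]
After op 5 (rotate(+1)): offset=5, physical=[A,B,C,D,H,E,G,F], logical=[E,G,F,A,B,C,D,H]
After op 6 (rotate(+3)): offset=0, physical=[A,B,C,D,H,E,G,F], logical=[A,B,C,D,H,E,G,F]
After op 7 (replace(0, 'k')): offset=0, physical=[k,B,C,D,H,E,G,F], logical=[k,B,C,D,H,E,G,F]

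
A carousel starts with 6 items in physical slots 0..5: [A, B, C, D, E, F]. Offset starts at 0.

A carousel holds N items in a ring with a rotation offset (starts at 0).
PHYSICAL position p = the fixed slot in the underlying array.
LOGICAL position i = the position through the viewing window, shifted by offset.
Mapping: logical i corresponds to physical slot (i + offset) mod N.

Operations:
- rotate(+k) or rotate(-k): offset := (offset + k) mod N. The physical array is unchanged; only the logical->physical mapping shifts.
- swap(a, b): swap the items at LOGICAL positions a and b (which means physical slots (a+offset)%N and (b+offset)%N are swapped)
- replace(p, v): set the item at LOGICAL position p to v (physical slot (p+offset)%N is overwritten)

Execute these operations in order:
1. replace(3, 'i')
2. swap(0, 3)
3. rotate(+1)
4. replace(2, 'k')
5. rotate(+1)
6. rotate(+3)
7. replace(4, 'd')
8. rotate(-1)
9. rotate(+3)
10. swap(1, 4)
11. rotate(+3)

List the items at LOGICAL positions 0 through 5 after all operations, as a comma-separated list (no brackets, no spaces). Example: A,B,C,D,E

Answer: E,C,i,B,F,d

Derivation:
After op 1 (replace(3, 'i')): offset=0, physical=[A,B,C,i,E,F], logical=[A,B,C,i,E,F]
After op 2 (swap(0, 3)): offset=0, physical=[i,B,C,A,E,F], logical=[i,B,C,A,E,F]
After op 3 (rotate(+1)): offset=1, physical=[i,B,C,A,E,F], logical=[B,C,A,E,F,i]
After op 4 (replace(2, 'k')): offset=1, physical=[i,B,C,k,E,F], logical=[B,C,k,E,F,i]
After op 5 (rotate(+1)): offset=2, physical=[i,B,C,k,E,F], logical=[C,k,E,F,i,B]
After op 6 (rotate(+3)): offset=5, physical=[i,B,C,k,E,F], logical=[F,i,B,C,k,E]
After op 7 (replace(4, 'd')): offset=5, physical=[i,B,C,d,E,F], logical=[F,i,B,C,d,E]
After op 8 (rotate(-1)): offset=4, physical=[i,B,C,d,E,F], logical=[E,F,i,B,C,d]
After op 9 (rotate(+3)): offset=1, physical=[i,B,C,d,E,F], logical=[B,C,d,E,F,i]
After op 10 (swap(1, 4)): offset=1, physical=[i,B,F,d,E,C], logical=[B,F,d,E,C,i]
After op 11 (rotate(+3)): offset=4, physical=[i,B,F,d,E,C], logical=[E,C,i,B,F,d]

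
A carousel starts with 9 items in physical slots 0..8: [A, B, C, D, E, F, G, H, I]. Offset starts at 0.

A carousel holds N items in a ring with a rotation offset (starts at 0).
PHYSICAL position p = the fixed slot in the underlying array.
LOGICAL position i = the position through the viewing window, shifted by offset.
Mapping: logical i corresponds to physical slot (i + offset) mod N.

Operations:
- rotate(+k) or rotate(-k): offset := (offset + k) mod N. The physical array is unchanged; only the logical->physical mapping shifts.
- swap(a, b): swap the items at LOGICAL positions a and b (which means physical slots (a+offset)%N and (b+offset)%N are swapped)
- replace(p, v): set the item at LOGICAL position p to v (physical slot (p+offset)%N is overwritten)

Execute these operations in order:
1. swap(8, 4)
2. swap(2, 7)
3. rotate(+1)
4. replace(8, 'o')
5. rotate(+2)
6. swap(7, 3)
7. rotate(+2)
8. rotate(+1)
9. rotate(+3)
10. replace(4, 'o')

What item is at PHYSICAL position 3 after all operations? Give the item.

After op 1 (swap(8, 4)): offset=0, physical=[A,B,C,D,I,F,G,H,E], logical=[A,B,C,D,I,F,G,H,E]
After op 2 (swap(2, 7)): offset=0, physical=[A,B,H,D,I,F,G,C,E], logical=[A,B,H,D,I,F,G,C,E]
After op 3 (rotate(+1)): offset=1, physical=[A,B,H,D,I,F,G,C,E], logical=[B,H,D,I,F,G,C,E,A]
After op 4 (replace(8, 'o')): offset=1, physical=[o,B,H,D,I,F,G,C,E], logical=[B,H,D,I,F,G,C,E,o]
After op 5 (rotate(+2)): offset=3, physical=[o,B,H,D,I,F,G,C,E], logical=[D,I,F,G,C,E,o,B,H]
After op 6 (swap(7, 3)): offset=3, physical=[o,G,H,D,I,F,B,C,E], logical=[D,I,F,B,C,E,o,G,H]
After op 7 (rotate(+2)): offset=5, physical=[o,G,H,D,I,F,B,C,E], logical=[F,B,C,E,o,G,H,D,I]
After op 8 (rotate(+1)): offset=6, physical=[o,G,H,D,I,F,B,C,E], logical=[B,C,E,o,G,H,D,I,F]
After op 9 (rotate(+3)): offset=0, physical=[o,G,H,D,I,F,B,C,E], logical=[o,G,H,D,I,F,B,C,E]
After op 10 (replace(4, 'o')): offset=0, physical=[o,G,H,D,o,F,B,C,E], logical=[o,G,H,D,o,F,B,C,E]

Answer: D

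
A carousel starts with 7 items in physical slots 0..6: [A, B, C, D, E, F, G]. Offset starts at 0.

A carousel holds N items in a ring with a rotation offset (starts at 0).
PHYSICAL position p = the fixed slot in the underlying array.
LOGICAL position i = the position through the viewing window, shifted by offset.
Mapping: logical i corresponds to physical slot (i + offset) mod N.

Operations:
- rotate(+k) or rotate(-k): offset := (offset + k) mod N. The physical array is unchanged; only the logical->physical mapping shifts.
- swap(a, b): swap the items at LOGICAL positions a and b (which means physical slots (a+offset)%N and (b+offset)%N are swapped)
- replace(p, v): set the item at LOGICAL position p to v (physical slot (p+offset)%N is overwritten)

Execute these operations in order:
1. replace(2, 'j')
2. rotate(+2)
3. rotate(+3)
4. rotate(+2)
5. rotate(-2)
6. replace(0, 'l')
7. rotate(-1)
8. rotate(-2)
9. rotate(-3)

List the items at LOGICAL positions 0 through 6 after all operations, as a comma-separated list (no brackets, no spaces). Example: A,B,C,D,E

Answer: G,A,B,j,D,E,l

Derivation:
After op 1 (replace(2, 'j')): offset=0, physical=[A,B,j,D,E,F,G], logical=[A,B,j,D,E,F,G]
After op 2 (rotate(+2)): offset=2, physical=[A,B,j,D,E,F,G], logical=[j,D,E,F,G,A,B]
After op 3 (rotate(+3)): offset=5, physical=[A,B,j,D,E,F,G], logical=[F,G,A,B,j,D,E]
After op 4 (rotate(+2)): offset=0, physical=[A,B,j,D,E,F,G], logical=[A,B,j,D,E,F,G]
After op 5 (rotate(-2)): offset=5, physical=[A,B,j,D,E,F,G], logical=[F,G,A,B,j,D,E]
After op 6 (replace(0, 'l')): offset=5, physical=[A,B,j,D,E,l,G], logical=[l,G,A,B,j,D,E]
After op 7 (rotate(-1)): offset=4, physical=[A,B,j,D,E,l,G], logical=[E,l,G,A,B,j,D]
After op 8 (rotate(-2)): offset=2, physical=[A,B,j,D,E,l,G], logical=[j,D,E,l,G,A,B]
After op 9 (rotate(-3)): offset=6, physical=[A,B,j,D,E,l,G], logical=[G,A,B,j,D,E,l]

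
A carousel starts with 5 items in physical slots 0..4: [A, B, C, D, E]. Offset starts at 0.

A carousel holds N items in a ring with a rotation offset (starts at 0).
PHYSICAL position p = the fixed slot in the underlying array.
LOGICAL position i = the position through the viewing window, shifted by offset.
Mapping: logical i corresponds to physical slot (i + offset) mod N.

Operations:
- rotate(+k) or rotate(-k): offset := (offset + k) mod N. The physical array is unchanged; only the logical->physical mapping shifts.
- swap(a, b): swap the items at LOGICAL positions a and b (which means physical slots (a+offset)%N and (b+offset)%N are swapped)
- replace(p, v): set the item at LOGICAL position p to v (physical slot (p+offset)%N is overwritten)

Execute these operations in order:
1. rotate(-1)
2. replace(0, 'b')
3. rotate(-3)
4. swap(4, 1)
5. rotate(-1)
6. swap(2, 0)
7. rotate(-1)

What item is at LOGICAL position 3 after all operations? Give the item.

Answer: C

Derivation:
After op 1 (rotate(-1)): offset=4, physical=[A,B,C,D,E], logical=[E,A,B,C,D]
After op 2 (replace(0, 'b')): offset=4, physical=[A,B,C,D,b], logical=[b,A,B,C,D]
After op 3 (rotate(-3)): offset=1, physical=[A,B,C,D,b], logical=[B,C,D,b,A]
After op 4 (swap(4, 1)): offset=1, physical=[C,B,A,D,b], logical=[B,A,D,b,C]
After op 5 (rotate(-1)): offset=0, physical=[C,B,A,D,b], logical=[C,B,A,D,b]
After op 6 (swap(2, 0)): offset=0, physical=[A,B,C,D,b], logical=[A,B,C,D,b]
After op 7 (rotate(-1)): offset=4, physical=[A,B,C,D,b], logical=[b,A,B,C,D]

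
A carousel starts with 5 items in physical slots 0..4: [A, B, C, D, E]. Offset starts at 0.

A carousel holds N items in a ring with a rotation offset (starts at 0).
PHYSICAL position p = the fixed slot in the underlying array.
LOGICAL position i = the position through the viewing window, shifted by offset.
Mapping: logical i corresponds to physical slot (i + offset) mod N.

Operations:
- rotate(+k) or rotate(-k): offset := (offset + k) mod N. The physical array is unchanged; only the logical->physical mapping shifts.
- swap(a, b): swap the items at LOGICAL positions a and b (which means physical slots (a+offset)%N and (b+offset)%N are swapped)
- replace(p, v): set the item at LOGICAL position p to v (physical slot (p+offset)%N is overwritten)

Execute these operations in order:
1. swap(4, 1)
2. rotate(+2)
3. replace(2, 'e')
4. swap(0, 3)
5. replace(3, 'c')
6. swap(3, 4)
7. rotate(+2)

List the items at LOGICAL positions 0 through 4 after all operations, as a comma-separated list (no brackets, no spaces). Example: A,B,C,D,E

After op 1 (swap(4, 1)): offset=0, physical=[A,E,C,D,B], logical=[A,E,C,D,B]
After op 2 (rotate(+2)): offset=2, physical=[A,E,C,D,B], logical=[C,D,B,A,E]
After op 3 (replace(2, 'e')): offset=2, physical=[A,E,C,D,e], logical=[C,D,e,A,E]
After op 4 (swap(0, 3)): offset=2, physical=[C,E,A,D,e], logical=[A,D,e,C,E]
After op 5 (replace(3, 'c')): offset=2, physical=[c,E,A,D,e], logical=[A,D,e,c,E]
After op 6 (swap(3, 4)): offset=2, physical=[E,c,A,D,e], logical=[A,D,e,E,c]
After op 7 (rotate(+2)): offset=4, physical=[E,c,A,D,e], logical=[e,E,c,A,D]

Answer: e,E,c,A,D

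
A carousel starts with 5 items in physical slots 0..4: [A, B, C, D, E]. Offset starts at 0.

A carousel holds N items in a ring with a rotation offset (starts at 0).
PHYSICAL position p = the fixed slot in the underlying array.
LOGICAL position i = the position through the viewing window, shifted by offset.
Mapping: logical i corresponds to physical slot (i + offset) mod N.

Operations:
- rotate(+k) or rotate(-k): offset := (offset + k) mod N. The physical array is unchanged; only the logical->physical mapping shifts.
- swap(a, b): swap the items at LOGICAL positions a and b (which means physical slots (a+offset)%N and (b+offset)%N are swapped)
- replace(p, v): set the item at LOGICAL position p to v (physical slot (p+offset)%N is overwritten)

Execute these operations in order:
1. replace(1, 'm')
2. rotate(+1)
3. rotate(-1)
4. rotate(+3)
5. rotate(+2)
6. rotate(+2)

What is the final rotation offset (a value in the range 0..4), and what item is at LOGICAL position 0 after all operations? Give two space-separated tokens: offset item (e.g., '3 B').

Answer: 2 C

Derivation:
After op 1 (replace(1, 'm')): offset=0, physical=[A,m,C,D,E], logical=[A,m,C,D,E]
After op 2 (rotate(+1)): offset=1, physical=[A,m,C,D,E], logical=[m,C,D,E,A]
After op 3 (rotate(-1)): offset=0, physical=[A,m,C,D,E], logical=[A,m,C,D,E]
After op 4 (rotate(+3)): offset=3, physical=[A,m,C,D,E], logical=[D,E,A,m,C]
After op 5 (rotate(+2)): offset=0, physical=[A,m,C,D,E], logical=[A,m,C,D,E]
After op 6 (rotate(+2)): offset=2, physical=[A,m,C,D,E], logical=[C,D,E,A,m]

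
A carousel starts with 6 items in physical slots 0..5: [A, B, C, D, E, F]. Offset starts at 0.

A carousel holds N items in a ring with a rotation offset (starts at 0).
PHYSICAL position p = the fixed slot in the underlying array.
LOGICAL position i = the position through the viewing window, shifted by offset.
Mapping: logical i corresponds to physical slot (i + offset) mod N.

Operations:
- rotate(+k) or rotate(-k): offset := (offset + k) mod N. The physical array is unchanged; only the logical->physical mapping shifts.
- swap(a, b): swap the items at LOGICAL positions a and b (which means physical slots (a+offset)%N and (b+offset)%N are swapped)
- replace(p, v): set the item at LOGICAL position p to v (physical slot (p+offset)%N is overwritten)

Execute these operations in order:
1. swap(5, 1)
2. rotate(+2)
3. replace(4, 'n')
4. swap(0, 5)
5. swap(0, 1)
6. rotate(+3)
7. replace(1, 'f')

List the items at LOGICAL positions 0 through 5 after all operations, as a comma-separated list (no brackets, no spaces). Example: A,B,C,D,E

Answer: B,f,C,D,F,E

Derivation:
After op 1 (swap(5, 1)): offset=0, physical=[A,F,C,D,E,B], logical=[A,F,C,D,E,B]
After op 2 (rotate(+2)): offset=2, physical=[A,F,C,D,E,B], logical=[C,D,E,B,A,F]
After op 3 (replace(4, 'n')): offset=2, physical=[n,F,C,D,E,B], logical=[C,D,E,B,n,F]
After op 4 (swap(0, 5)): offset=2, physical=[n,C,F,D,E,B], logical=[F,D,E,B,n,C]
After op 5 (swap(0, 1)): offset=2, physical=[n,C,D,F,E,B], logical=[D,F,E,B,n,C]
After op 6 (rotate(+3)): offset=5, physical=[n,C,D,F,E,B], logical=[B,n,C,D,F,E]
After op 7 (replace(1, 'f')): offset=5, physical=[f,C,D,F,E,B], logical=[B,f,C,D,F,E]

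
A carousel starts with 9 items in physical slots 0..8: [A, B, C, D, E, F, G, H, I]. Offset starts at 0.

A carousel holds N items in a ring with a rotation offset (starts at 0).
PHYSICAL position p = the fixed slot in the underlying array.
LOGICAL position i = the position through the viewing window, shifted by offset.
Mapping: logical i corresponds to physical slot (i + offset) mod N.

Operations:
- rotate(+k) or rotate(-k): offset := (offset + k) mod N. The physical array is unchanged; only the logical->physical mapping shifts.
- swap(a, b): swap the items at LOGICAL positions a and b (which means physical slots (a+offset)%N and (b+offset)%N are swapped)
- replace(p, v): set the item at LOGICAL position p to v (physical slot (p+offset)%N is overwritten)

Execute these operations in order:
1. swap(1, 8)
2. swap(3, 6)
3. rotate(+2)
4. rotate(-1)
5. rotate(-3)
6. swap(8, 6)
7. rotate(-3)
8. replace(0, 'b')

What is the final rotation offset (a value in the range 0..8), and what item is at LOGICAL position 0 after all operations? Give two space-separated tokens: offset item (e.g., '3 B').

Answer: 4 b

Derivation:
After op 1 (swap(1, 8)): offset=0, physical=[A,I,C,D,E,F,G,H,B], logical=[A,I,C,D,E,F,G,H,B]
After op 2 (swap(3, 6)): offset=0, physical=[A,I,C,G,E,F,D,H,B], logical=[A,I,C,G,E,F,D,H,B]
After op 3 (rotate(+2)): offset=2, physical=[A,I,C,G,E,F,D,H,B], logical=[C,G,E,F,D,H,B,A,I]
After op 4 (rotate(-1)): offset=1, physical=[A,I,C,G,E,F,D,H,B], logical=[I,C,G,E,F,D,H,B,A]
After op 5 (rotate(-3)): offset=7, physical=[A,I,C,G,E,F,D,H,B], logical=[H,B,A,I,C,G,E,F,D]
After op 6 (swap(8, 6)): offset=7, physical=[A,I,C,G,D,F,E,H,B], logical=[H,B,A,I,C,G,D,F,E]
After op 7 (rotate(-3)): offset=4, physical=[A,I,C,G,D,F,E,H,B], logical=[D,F,E,H,B,A,I,C,G]
After op 8 (replace(0, 'b')): offset=4, physical=[A,I,C,G,b,F,E,H,B], logical=[b,F,E,H,B,A,I,C,G]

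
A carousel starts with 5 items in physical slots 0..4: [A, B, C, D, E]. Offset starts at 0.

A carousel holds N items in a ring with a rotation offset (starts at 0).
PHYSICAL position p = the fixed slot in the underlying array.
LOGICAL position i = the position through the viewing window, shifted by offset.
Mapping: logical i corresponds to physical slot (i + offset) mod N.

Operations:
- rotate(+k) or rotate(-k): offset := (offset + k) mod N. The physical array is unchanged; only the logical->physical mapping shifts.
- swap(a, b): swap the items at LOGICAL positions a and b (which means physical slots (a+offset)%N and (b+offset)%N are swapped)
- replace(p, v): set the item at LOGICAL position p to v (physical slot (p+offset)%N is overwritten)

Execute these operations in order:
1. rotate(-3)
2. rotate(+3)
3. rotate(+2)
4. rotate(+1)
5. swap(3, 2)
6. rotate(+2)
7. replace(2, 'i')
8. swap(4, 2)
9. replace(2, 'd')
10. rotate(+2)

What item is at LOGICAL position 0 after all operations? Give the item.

After op 1 (rotate(-3)): offset=2, physical=[A,B,C,D,E], logical=[C,D,E,A,B]
After op 2 (rotate(+3)): offset=0, physical=[A,B,C,D,E], logical=[A,B,C,D,E]
After op 3 (rotate(+2)): offset=2, physical=[A,B,C,D,E], logical=[C,D,E,A,B]
After op 4 (rotate(+1)): offset=3, physical=[A,B,C,D,E], logical=[D,E,A,B,C]
After op 5 (swap(3, 2)): offset=3, physical=[B,A,C,D,E], logical=[D,E,B,A,C]
After op 6 (rotate(+2)): offset=0, physical=[B,A,C,D,E], logical=[B,A,C,D,E]
After op 7 (replace(2, 'i')): offset=0, physical=[B,A,i,D,E], logical=[B,A,i,D,E]
After op 8 (swap(4, 2)): offset=0, physical=[B,A,E,D,i], logical=[B,A,E,D,i]
After op 9 (replace(2, 'd')): offset=0, physical=[B,A,d,D,i], logical=[B,A,d,D,i]
After op 10 (rotate(+2)): offset=2, physical=[B,A,d,D,i], logical=[d,D,i,B,A]

Answer: d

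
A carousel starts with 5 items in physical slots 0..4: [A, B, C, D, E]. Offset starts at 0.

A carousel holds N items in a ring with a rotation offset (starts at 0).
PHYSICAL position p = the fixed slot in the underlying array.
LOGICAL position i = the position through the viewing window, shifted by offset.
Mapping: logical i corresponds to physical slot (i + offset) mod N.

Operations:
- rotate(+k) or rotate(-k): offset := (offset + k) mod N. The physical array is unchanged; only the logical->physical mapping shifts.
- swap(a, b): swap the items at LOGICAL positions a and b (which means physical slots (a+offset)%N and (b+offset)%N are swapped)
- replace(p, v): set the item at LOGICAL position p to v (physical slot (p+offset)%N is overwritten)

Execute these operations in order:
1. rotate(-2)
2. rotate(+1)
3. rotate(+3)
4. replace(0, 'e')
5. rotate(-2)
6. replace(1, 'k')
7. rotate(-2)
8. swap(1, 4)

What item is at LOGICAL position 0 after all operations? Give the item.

Answer: D

Derivation:
After op 1 (rotate(-2)): offset=3, physical=[A,B,C,D,E], logical=[D,E,A,B,C]
After op 2 (rotate(+1)): offset=4, physical=[A,B,C,D,E], logical=[E,A,B,C,D]
After op 3 (rotate(+3)): offset=2, physical=[A,B,C,D,E], logical=[C,D,E,A,B]
After op 4 (replace(0, 'e')): offset=2, physical=[A,B,e,D,E], logical=[e,D,E,A,B]
After op 5 (rotate(-2)): offset=0, physical=[A,B,e,D,E], logical=[A,B,e,D,E]
After op 6 (replace(1, 'k')): offset=0, physical=[A,k,e,D,E], logical=[A,k,e,D,E]
After op 7 (rotate(-2)): offset=3, physical=[A,k,e,D,E], logical=[D,E,A,k,e]
After op 8 (swap(1, 4)): offset=3, physical=[A,k,E,D,e], logical=[D,e,A,k,E]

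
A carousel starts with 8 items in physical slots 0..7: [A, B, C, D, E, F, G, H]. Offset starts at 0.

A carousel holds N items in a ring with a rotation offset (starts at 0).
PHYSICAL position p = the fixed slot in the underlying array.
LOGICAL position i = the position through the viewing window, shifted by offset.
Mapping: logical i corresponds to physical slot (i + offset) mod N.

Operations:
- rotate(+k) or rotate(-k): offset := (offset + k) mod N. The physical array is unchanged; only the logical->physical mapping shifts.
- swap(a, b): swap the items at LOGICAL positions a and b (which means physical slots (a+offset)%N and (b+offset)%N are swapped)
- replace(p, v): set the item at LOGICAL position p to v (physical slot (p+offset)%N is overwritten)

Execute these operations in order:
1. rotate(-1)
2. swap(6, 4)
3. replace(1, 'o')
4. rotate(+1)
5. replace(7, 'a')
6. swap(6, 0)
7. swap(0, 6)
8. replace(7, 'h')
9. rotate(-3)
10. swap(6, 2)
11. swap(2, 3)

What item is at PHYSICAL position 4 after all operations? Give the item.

After op 1 (rotate(-1)): offset=7, physical=[A,B,C,D,E,F,G,H], logical=[H,A,B,C,D,E,F,G]
After op 2 (swap(6, 4)): offset=7, physical=[A,B,C,F,E,D,G,H], logical=[H,A,B,C,F,E,D,G]
After op 3 (replace(1, 'o')): offset=7, physical=[o,B,C,F,E,D,G,H], logical=[H,o,B,C,F,E,D,G]
After op 4 (rotate(+1)): offset=0, physical=[o,B,C,F,E,D,G,H], logical=[o,B,C,F,E,D,G,H]
After op 5 (replace(7, 'a')): offset=0, physical=[o,B,C,F,E,D,G,a], logical=[o,B,C,F,E,D,G,a]
After op 6 (swap(6, 0)): offset=0, physical=[G,B,C,F,E,D,o,a], logical=[G,B,C,F,E,D,o,a]
After op 7 (swap(0, 6)): offset=0, physical=[o,B,C,F,E,D,G,a], logical=[o,B,C,F,E,D,G,a]
After op 8 (replace(7, 'h')): offset=0, physical=[o,B,C,F,E,D,G,h], logical=[o,B,C,F,E,D,G,h]
After op 9 (rotate(-3)): offset=5, physical=[o,B,C,F,E,D,G,h], logical=[D,G,h,o,B,C,F,E]
After op 10 (swap(6, 2)): offset=5, physical=[o,B,C,h,E,D,G,F], logical=[D,G,F,o,B,C,h,E]
After op 11 (swap(2, 3)): offset=5, physical=[F,B,C,h,E,D,G,o], logical=[D,G,o,F,B,C,h,E]

Answer: E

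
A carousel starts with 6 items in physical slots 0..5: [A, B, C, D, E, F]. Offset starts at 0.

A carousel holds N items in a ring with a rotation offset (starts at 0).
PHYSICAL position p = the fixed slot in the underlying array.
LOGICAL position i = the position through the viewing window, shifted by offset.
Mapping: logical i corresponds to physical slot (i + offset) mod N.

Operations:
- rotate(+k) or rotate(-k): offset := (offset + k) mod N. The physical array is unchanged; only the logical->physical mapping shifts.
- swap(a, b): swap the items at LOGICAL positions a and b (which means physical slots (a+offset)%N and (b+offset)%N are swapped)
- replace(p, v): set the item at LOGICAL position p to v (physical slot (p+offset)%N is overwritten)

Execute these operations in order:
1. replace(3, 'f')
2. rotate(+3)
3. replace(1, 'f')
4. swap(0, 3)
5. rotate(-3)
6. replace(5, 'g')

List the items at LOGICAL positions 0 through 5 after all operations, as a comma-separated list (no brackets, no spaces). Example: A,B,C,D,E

Answer: f,B,C,A,f,g

Derivation:
After op 1 (replace(3, 'f')): offset=0, physical=[A,B,C,f,E,F], logical=[A,B,C,f,E,F]
After op 2 (rotate(+3)): offset=3, physical=[A,B,C,f,E,F], logical=[f,E,F,A,B,C]
After op 3 (replace(1, 'f')): offset=3, physical=[A,B,C,f,f,F], logical=[f,f,F,A,B,C]
After op 4 (swap(0, 3)): offset=3, physical=[f,B,C,A,f,F], logical=[A,f,F,f,B,C]
After op 5 (rotate(-3)): offset=0, physical=[f,B,C,A,f,F], logical=[f,B,C,A,f,F]
After op 6 (replace(5, 'g')): offset=0, physical=[f,B,C,A,f,g], logical=[f,B,C,A,f,g]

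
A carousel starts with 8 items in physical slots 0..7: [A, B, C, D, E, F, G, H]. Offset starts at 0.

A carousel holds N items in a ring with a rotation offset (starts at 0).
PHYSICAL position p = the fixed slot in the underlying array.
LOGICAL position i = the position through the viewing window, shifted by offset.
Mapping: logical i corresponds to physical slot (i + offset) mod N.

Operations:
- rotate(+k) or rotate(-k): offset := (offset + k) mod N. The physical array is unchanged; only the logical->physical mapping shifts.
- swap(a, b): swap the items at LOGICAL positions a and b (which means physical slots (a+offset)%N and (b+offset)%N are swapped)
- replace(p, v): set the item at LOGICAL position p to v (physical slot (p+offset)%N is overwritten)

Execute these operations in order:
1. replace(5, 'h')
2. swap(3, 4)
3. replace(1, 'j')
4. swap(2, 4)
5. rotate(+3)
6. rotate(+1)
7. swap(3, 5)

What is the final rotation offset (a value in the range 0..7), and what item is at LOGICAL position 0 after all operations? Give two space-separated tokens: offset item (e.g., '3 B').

Answer: 4 C

Derivation:
After op 1 (replace(5, 'h')): offset=0, physical=[A,B,C,D,E,h,G,H], logical=[A,B,C,D,E,h,G,H]
After op 2 (swap(3, 4)): offset=0, physical=[A,B,C,E,D,h,G,H], logical=[A,B,C,E,D,h,G,H]
After op 3 (replace(1, 'j')): offset=0, physical=[A,j,C,E,D,h,G,H], logical=[A,j,C,E,D,h,G,H]
After op 4 (swap(2, 4)): offset=0, physical=[A,j,D,E,C,h,G,H], logical=[A,j,D,E,C,h,G,H]
After op 5 (rotate(+3)): offset=3, physical=[A,j,D,E,C,h,G,H], logical=[E,C,h,G,H,A,j,D]
After op 6 (rotate(+1)): offset=4, physical=[A,j,D,E,C,h,G,H], logical=[C,h,G,H,A,j,D,E]
After op 7 (swap(3, 5)): offset=4, physical=[A,H,D,E,C,h,G,j], logical=[C,h,G,j,A,H,D,E]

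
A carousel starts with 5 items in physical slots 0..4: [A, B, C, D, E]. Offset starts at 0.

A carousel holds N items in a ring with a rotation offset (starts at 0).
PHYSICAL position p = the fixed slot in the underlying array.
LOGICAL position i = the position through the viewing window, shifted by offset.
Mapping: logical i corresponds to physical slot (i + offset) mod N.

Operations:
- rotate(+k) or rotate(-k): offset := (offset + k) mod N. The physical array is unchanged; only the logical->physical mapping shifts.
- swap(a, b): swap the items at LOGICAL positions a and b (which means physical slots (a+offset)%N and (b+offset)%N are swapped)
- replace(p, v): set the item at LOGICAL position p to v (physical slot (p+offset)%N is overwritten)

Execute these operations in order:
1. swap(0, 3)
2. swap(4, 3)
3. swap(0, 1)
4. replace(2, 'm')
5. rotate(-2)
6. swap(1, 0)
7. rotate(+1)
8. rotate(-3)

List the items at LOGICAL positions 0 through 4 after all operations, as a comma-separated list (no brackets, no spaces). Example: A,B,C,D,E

After op 1 (swap(0, 3)): offset=0, physical=[D,B,C,A,E], logical=[D,B,C,A,E]
After op 2 (swap(4, 3)): offset=0, physical=[D,B,C,E,A], logical=[D,B,C,E,A]
After op 3 (swap(0, 1)): offset=0, physical=[B,D,C,E,A], logical=[B,D,C,E,A]
After op 4 (replace(2, 'm')): offset=0, physical=[B,D,m,E,A], logical=[B,D,m,E,A]
After op 5 (rotate(-2)): offset=3, physical=[B,D,m,E,A], logical=[E,A,B,D,m]
After op 6 (swap(1, 0)): offset=3, physical=[B,D,m,A,E], logical=[A,E,B,D,m]
After op 7 (rotate(+1)): offset=4, physical=[B,D,m,A,E], logical=[E,B,D,m,A]
After op 8 (rotate(-3)): offset=1, physical=[B,D,m,A,E], logical=[D,m,A,E,B]

Answer: D,m,A,E,B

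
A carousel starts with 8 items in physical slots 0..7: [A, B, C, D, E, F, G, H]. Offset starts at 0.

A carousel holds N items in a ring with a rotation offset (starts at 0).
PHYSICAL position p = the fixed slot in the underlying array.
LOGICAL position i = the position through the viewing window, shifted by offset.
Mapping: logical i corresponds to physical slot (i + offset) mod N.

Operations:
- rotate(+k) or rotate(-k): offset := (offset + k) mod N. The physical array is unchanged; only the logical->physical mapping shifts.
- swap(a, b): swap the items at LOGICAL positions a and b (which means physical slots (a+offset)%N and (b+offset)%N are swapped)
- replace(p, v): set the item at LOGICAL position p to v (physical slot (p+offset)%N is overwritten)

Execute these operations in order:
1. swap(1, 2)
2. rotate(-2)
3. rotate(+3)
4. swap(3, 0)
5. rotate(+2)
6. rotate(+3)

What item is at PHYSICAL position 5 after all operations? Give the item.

After op 1 (swap(1, 2)): offset=0, physical=[A,C,B,D,E,F,G,H], logical=[A,C,B,D,E,F,G,H]
After op 2 (rotate(-2)): offset=6, physical=[A,C,B,D,E,F,G,H], logical=[G,H,A,C,B,D,E,F]
After op 3 (rotate(+3)): offset=1, physical=[A,C,B,D,E,F,G,H], logical=[C,B,D,E,F,G,H,A]
After op 4 (swap(3, 0)): offset=1, physical=[A,E,B,D,C,F,G,H], logical=[E,B,D,C,F,G,H,A]
After op 5 (rotate(+2)): offset=3, physical=[A,E,B,D,C,F,G,H], logical=[D,C,F,G,H,A,E,B]
After op 6 (rotate(+3)): offset=6, physical=[A,E,B,D,C,F,G,H], logical=[G,H,A,E,B,D,C,F]

Answer: F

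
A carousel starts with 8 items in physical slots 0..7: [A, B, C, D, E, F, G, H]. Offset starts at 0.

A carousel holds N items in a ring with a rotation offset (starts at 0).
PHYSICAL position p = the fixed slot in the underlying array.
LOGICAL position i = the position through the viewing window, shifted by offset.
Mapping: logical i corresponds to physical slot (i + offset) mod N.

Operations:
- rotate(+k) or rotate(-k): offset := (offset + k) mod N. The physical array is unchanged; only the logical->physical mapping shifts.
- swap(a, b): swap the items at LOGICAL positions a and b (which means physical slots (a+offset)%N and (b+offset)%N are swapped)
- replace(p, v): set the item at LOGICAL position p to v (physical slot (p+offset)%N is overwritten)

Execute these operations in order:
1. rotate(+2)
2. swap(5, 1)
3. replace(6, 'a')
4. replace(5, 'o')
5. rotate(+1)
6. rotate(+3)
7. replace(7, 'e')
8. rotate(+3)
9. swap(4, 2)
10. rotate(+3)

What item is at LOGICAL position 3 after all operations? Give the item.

After op 1 (rotate(+2)): offset=2, physical=[A,B,C,D,E,F,G,H], logical=[C,D,E,F,G,H,A,B]
After op 2 (swap(5, 1)): offset=2, physical=[A,B,C,H,E,F,G,D], logical=[C,H,E,F,G,D,A,B]
After op 3 (replace(6, 'a')): offset=2, physical=[a,B,C,H,E,F,G,D], logical=[C,H,E,F,G,D,a,B]
After op 4 (replace(5, 'o')): offset=2, physical=[a,B,C,H,E,F,G,o], logical=[C,H,E,F,G,o,a,B]
After op 5 (rotate(+1)): offset=3, physical=[a,B,C,H,E,F,G,o], logical=[H,E,F,G,o,a,B,C]
After op 6 (rotate(+3)): offset=6, physical=[a,B,C,H,E,F,G,o], logical=[G,o,a,B,C,H,E,F]
After op 7 (replace(7, 'e')): offset=6, physical=[a,B,C,H,E,e,G,o], logical=[G,o,a,B,C,H,E,e]
After op 8 (rotate(+3)): offset=1, physical=[a,B,C,H,E,e,G,o], logical=[B,C,H,E,e,G,o,a]
After op 9 (swap(4, 2)): offset=1, physical=[a,B,C,e,E,H,G,o], logical=[B,C,e,E,H,G,o,a]
After op 10 (rotate(+3)): offset=4, physical=[a,B,C,e,E,H,G,o], logical=[E,H,G,o,a,B,C,e]

Answer: o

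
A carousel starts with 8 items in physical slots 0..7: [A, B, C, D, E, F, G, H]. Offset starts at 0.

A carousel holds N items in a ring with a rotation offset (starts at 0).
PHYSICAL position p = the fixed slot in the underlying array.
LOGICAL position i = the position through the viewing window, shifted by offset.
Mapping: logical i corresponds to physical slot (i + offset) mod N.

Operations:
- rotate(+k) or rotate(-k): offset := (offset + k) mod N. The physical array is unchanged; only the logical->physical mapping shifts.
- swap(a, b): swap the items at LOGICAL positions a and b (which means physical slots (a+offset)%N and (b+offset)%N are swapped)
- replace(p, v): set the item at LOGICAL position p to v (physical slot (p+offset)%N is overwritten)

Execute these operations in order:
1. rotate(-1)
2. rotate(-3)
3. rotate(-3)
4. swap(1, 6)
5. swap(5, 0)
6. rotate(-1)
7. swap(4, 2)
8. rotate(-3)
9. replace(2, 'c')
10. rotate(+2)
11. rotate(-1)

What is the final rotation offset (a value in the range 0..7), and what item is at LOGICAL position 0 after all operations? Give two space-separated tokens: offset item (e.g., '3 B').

After op 1 (rotate(-1)): offset=7, physical=[A,B,C,D,E,F,G,H], logical=[H,A,B,C,D,E,F,G]
After op 2 (rotate(-3)): offset=4, physical=[A,B,C,D,E,F,G,H], logical=[E,F,G,H,A,B,C,D]
After op 3 (rotate(-3)): offset=1, physical=[A,B,C,D,E,F,G,H], logical=[B,C,D,E,F,G,H,A]
After op 4 (swap(1, 6)): offset=1, physical=[A,B,H,D,E,F,G,C], logical=[B,H,D,E,F,G,C,A]
After op 5 (swap(5, 0)): offset=1, physical=[A,G,H,D,E,F,B,C], logical=[G,H,D,E,F,B,C,A]
After op 6 (rotate(-1)): offset=0, physical=[A,G,H,D,E,F,B,C], logical=[A,G,H,D,E,F,B,C]
After op 7 (swap(4, 2)): offset=0, physical=[A,G,E,D,H,F,B,C], logical=[A,G,E,D,H,F,B,C]
After op 8 (rotate(-3)): offset=5, physical=[A,G,E,D,H,F,B,C], logical=[F,B,C,A,G,E,D,H]
After op 9 (replace(2, 'c')): offset=5, physical=[A,G,E,D,H,F,B,c], logical=[F,B,c,A,G,E,D,H]
After op 10 (rotate(+2)): offset=7, physical=[A,G,E,D,H,F,B,c], logical=[c,A,G,E,D,H,F,B]
After op 11 (rotate(-1)): offset=6, physical=[A,G,E,D,H,F,B,c], logical=[B,c,A,G,E,D,H,F]

Answer: 6 B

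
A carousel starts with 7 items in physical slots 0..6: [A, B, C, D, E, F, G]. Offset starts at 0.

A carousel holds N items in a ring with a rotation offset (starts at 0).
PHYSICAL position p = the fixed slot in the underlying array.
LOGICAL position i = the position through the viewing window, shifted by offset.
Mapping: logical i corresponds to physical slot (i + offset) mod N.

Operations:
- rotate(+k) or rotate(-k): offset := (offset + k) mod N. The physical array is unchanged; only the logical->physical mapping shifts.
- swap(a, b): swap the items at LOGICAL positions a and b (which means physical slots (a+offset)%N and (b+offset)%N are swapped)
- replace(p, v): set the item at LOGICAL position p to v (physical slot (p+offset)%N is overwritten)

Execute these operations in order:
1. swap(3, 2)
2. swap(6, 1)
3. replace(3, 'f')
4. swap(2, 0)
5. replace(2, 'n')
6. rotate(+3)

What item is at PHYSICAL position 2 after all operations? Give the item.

Answer: n

Derivation:
After op 1 (swap(3, 2)): offset=0, physical=[A,B,D,C,E,F,G], logical=[A,B,D,C,E,F,G]
After op 2 (swap(6, 1)): offset=0, physical=[A,G,D,C,E,F,B], logical=[A,G,D,C,E,F,B]
After op 3 (replace(3, 'f')): offset=0, physical=[A,G,D,f,E,F,B], logical=[A,G,D,f,E,F,B]
After op 4 (swap(2, 0)): offset=0, physical=[D,G,A,f,E,F,B], logical=[D,G,A,f,E,F,B]
After op 5 (replace(2, 'n')): offset=0, physical=[D,G,n,f,E,F,B], logical=[D,G,n,f,E,F,B]
After op 6 (rotate(+3)): offset=3, physical=[D,G,n,f,E,F,B], logical=[f,E,F,B,D,G,n]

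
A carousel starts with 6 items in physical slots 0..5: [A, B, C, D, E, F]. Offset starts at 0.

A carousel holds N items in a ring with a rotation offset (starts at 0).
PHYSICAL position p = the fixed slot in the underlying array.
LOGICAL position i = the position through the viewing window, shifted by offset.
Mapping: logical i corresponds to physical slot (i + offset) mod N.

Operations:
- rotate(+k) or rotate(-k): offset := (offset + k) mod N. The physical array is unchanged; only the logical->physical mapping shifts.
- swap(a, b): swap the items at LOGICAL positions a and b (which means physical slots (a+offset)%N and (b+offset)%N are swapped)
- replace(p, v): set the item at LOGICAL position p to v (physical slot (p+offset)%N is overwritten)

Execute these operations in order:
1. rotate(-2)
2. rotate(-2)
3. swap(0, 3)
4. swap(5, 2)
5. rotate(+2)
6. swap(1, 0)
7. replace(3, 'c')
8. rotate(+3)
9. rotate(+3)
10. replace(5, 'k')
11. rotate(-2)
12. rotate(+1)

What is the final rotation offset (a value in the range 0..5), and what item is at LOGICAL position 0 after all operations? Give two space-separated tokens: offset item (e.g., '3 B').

Answer: 3 k

Derivation:
After op 1 (rotate(-2)): offset=4, physical=[A,B,C,D,E,F], logical=[E,F,A,B,C,D]
After op 2 (rotate(-2)): offset=2, physical=[A,B,C,D,E,F], logical=[C,D,E,F,A,B]
After op 3 (swap(0, 3)): offset=2, physical=[A,B,F,D,E,C], logical=[F,D,E,C,A,B]
After op 4 (swap(5, 2)): offset=2, physical=[A,E,F,D,B,C], logical=[F,D,B,C,A,E]
After op 5 (rotate(+2)): offset=4, physical=[A,E,F,D,B,C], logical=[B,C,A,E,F,D]
After op 6 (swap(1, 0)): offset=4, physical=[A,E,F,D,C,B], logical=[C,B,A,E,F,D]
After op 7 (replace(3, 'c')): offset=4, physical=[A,c,F,D,C,B], logical=[C,B,A,c,F,D]
After op 8 (rotate(+3)): offset=1, physical=[A,c,F,D,C,B], logical=[c,F,D,C,B,A]
After op 9 (rotate(+3)): offset=4, physical=[A,c,F,D,C,B], logical=[C,B,A,c,F,D]
After op 10 (replace(5, 'k')): offset=4, physical=[A,c,F,k,C,B], logical=[C,B,A,c,F,k]
After op 11 (rotate(-2)): offset=2, physical=[A,c,F,k,C,B], logical=[F,k,C,B,A,c]
After op 12 (rotate(+1)): offset=3, physical=[A,c,F,k,C,B], logical=[k,C,B,A,c,F]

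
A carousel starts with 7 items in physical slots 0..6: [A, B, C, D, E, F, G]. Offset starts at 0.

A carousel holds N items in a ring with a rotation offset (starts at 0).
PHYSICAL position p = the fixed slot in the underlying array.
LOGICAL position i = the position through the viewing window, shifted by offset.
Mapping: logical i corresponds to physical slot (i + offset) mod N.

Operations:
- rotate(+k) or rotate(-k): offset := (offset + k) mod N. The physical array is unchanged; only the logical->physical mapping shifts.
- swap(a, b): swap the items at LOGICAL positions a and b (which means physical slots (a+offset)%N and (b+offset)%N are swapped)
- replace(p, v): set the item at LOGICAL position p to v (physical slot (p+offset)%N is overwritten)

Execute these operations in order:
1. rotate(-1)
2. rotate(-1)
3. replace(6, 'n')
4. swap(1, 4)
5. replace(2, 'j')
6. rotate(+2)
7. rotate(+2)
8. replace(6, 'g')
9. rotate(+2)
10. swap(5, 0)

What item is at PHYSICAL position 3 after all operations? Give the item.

After op 1 (rotate(-1)): offset=6, physical=[A,B,C,D,E,F,G], logical=[G,A,B,C,D,E,F]
After op 2 (rotate(-1)): offset=5, physical=[A,B,C,D,E,F,G], logical=[F,G,A,B,C,D,E]
After op 3 (replace(6, 'n')): offset=5, physical=[A,B,C,D,n,F,G], logical=[F,G,A,B,C,D,n]
After op 4 (swap(1, 4)): offset=5, physical=[A,B,G,D,n,F,C], logical=[F,C,A,B,G,D,n]
After op 5 (replace(2, 'j')): offset=5, physical=[j,B,G,D,n,F,C], logical=[F,C,j,B,G,D,n]
After op 6 (rotate(+2)): offset=0, physical=[j,B,G,D,n,F,C], logical=[j,B,G,D,n,F,C]
After op 7 (rotate(+2)): offset=2, physical=[j,B,G,D,n,F,C], logical=[G,D,n,F,C,j,B]
After op 8 (replace(6, 'g')): offset=2, physical=[j,g,G,D,n,F,C], logical=[G,D,n,F,C,j,g]
After op 9 (rotate(+2)): offset=4, physical=[j,g,G,D,n,F,C], logical=[n,F,C,j,g,G,D]
After op 10 (swap(5, 0)): offset=4, physical=[j,g,n,D,G,F,C], logical=[G,F,C,j,g,n,D]

Answer: D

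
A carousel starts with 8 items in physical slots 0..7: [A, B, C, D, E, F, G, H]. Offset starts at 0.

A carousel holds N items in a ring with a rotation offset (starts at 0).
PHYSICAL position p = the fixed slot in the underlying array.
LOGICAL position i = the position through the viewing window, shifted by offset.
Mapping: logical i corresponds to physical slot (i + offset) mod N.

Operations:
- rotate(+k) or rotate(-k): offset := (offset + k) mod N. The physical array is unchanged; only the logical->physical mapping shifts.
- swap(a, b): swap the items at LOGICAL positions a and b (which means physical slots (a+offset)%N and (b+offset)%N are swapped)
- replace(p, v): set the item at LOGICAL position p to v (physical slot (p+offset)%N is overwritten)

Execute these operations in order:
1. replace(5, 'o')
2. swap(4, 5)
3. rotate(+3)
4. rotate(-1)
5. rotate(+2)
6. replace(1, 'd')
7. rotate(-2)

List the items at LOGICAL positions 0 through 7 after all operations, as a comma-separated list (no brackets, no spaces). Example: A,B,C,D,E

Answer: C,D,o,d,G,H,A,B

Derivation:
After op 1 (replace(5, 'o')): offset=0, physical=[A,B,C,D,E,o,G,H], logical=[A,B,C,D,E,o,G,H]
After op 2 (swap(4, 5)): offset=0, physical=[A,B,C,D,o,E,G,H], logical=[A,B,C,D,o,E,G,H]
After op 3 (rotate(+3)): offset=3, physical=[A,B,C,D,o,E,G,H], logical=[D,o,E,G,H,A,B,C]
After op 4 (rotate(-1)): offset=2, physical=[A,B,C,D,o,E,G,H], logical=[C,D,o,E,G,H,A,B]
After op 5 (rotate(+2)): offset=4, physical=[A,B,C,D,o,E,G,H], logical=[o,E,G,H,A,B,C,D]
After op 6 (replace(1, 'd')): offset=4, physical=[A,B,C,D,o,d,G,H], logical=[o,d,G,H,A,B,C,D]
After op 7 (rotate(-2)): offset=2, physical=[A,B,C,D,o,d,G,H], logical=[C,D,o,d,G,H,A,B]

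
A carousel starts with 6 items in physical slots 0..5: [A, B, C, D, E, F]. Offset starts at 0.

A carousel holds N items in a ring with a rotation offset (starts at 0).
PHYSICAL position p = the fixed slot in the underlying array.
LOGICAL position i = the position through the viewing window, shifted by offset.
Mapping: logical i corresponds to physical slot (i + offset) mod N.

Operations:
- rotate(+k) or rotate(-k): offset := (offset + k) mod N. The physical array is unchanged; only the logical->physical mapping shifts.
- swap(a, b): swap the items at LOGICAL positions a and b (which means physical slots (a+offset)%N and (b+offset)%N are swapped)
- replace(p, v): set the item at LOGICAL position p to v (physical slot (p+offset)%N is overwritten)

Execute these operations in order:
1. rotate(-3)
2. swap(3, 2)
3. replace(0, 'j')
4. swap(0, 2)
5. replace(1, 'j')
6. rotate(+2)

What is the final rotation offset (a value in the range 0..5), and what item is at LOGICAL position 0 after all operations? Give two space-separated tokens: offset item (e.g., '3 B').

Answer: 5 j

Derivation:
After op 1 (rotate(-3)): offset=3, physical=[A,B,C,D,E,F], logical=[D,E,F,A,B,C]
After op 2 (swap(3, 2)): offset=3, physical=[F,B,C,D,E,A], logical=[D,E,A,F,B,C]
After op 3 (replace(0, 'j')): offset=3, physical=[F,B,C,j,E,A], logical=[j,E,A,F,B,C]
After op 4 (swap(0, 2)): offset=3, physical=[F,B,C,A,E,j], logical=[A,E,j,F,B,C]
After op 5 (replace(1, 'j')): offset=3, physical=[F,B,C,A,j,j], logical=[A,j,j,F,B,C]
After op 6 (rotate(+2)): offset=5, physical=[F,B,C,A,j,j], logical=[j,F,B,C,A,j]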